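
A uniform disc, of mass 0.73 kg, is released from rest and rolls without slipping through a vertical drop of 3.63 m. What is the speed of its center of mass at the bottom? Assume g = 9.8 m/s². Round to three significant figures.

v ≈ 6.89 m/s

For this body I = (1/2)MR², i.e. k = I/(MR²) = 0.5.
Rolling without slipping gives ω = v/R, so the total kinetic energy is ½Mv² + ½Iω² = ½(1+k)Mv² = (3/4)Mv².
Setting Mgh = (3/4)Mv² gives v = √(2gh/(1+k)) = √(2·9.8·3.63/1.5) ≈ 6.89 m/s.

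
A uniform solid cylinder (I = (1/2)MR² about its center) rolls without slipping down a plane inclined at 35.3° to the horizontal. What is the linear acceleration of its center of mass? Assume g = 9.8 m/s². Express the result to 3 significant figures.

a ≈ 3.78 m/s²

With I = (1/2)MR², the ratio k = I/(MR²) is 0.5.
Along the incline Mg sinθ − f = Ma, and torque about the center fR = Iα = kMR²(a/R) gives f = kMa.
Eliminating f: Mg sinθ = (1+k)Ma, so a = g sinθ/(1+k) = 9.8 × sin35.3° / 1.5 ≈ 3.78 m/s².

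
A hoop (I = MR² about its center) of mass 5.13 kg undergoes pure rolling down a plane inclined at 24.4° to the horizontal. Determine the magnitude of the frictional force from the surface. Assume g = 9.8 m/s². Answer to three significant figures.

Here I = MR², so the shape factor k = I/(MR²) = 1.
Newton's second law down the slope: Mg sinθ − f = Ma. The torque equation fR = Iα (with α = a/R) gives f = kMa.
Combining, a = g sinθ/(1+k) and f = kMa = kMg sinθ/(1+k).
f = 1 × 5.13 × 9.8 × sin24.4° / 2 ≈ 10.4 N.

f ≈ 10.4 N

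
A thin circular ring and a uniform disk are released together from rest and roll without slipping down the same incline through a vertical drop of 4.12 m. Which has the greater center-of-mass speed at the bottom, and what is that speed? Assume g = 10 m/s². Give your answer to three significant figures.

For rolling without slipping, Mgh = ½(1+k)Mv² where k = I/(MR²), so v = √(2gh/(1+k)).
Thin circular ring: k = 1, giving v = √(2×10×4.12/2) = 6.419 m/s.
Uniform disk: k = 0.5, giving v = √(2×10×4.12/1.5) = 7.412 m/s.
The smaller k wins: the uniform disk, at ≈ 7.41 m/s.

the uniform disk, at v ≈ 7.41 m/s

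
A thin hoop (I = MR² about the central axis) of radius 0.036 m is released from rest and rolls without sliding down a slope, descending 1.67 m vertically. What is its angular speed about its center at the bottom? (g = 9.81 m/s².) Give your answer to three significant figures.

ω ≈ 112 rad/s

Here I = MR², so the shape factor k = I/(MR²) = 1.
Pure rolling means v = ωR; then KE = ½Mv² + ½I(v/R)² = ½(1+k)Mv² = Mv².
Energy conservation Mgh = ½(1+k)Mv² gives v = √(2gh/(1+k)) = √(2 × 9.81 × 1.67 / 2) = 4.048 m/s.
Then ω = v/R = 4.048 / 0.036 ≈ 112 rad/s.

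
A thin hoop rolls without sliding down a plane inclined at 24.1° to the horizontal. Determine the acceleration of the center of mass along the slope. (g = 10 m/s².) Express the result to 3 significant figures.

a ≈ 2.04 m/s²

The moment of inertia is MR², giving k ≡ I/(MR²) = 1.
Newton's second law down the slope: Mg sinθ − f = Ma. The torque equation fR = Iα (with α = a/R) gives f = kMa.
Eliminating f: Mg sinθ = (1+k)Ma, so a = g sinθ/(1+k) = 10 × sin24.1° / 2 ≈ 2.04 m/s².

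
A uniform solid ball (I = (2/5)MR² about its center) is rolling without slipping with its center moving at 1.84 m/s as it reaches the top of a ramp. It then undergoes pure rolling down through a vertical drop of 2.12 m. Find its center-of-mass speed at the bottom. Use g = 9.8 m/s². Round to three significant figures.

With I = (2/5)MR², the ratio k = I/(MR²) is 0.4.
The rolling condition ω = v/R makes the rotational term ½I(v/R)² = ½kMv², so KE_total = ½(1+k)Mv² = (7/10)Mv².
Energy conservation: (7/10)Mv₀² + Mgh = (7/10)Mv², so v² = v₀² + 2gh/(1+k).
v = √(1.84² + 2×9.8×2.12/1.4) = √33.07 ≈ 5.75 m/s.

v ≈ 5.75 m/s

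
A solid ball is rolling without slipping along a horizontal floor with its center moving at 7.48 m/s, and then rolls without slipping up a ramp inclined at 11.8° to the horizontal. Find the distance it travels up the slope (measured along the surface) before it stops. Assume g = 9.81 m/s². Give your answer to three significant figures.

d ≈ 19.5 m

Here I = (2/5)MR², so the shape factor k = I/(MR²) = 0.4.
Pure rolling means v = ωR; then KE = ½Mv² + ½I(v/R)² = ½(1+k)Mv² = (7/10)Mv².
Setting this equal to Mgh gives the vertical rise h = (1+k)v₀²/(2g) = 1.4×7.48²/(2×9.81) = 3.992 m.
Along the incline, d = h/sinθ = 3.992/sin11.8° ≈ 19.5 m.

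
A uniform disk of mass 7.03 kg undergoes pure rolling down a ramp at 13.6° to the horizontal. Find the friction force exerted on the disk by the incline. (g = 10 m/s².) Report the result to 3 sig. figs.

f ≈ 5.51 N

With I = (1/2)MR², the ratio k = I/(MR²) is 0.5.
Newton's second law down the slope: Mg sinθ − f = Ma. The torque equation fR = Iα (with α = a/R) gives f = kMa.
Combining, a = g sinθ/(1+k) and f = kMa = kMg sinθ/(1+k).
f = 0.5 × 7.03 × 10 × sin13.6° / 1.5 ≈ 5.51 N.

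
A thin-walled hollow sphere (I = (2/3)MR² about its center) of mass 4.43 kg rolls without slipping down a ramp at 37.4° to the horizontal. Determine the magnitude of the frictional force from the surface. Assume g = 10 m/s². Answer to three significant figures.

For this body I = (2/3)MR², i.e. k = I/(MR²) = 2/3.
Translational: Mg sinθ − f = Ma. Rotational about the CM: fR = Iα = kMRa, so f = kMa.
Combining, a = g sinθ/(1+k) and f = kMa = kMg sinθ/(1+k).
f = (2/3) × 4.43 × 10 × sin37.4° / 1.667 ≈ 10.8 N.

f ≈ 10.8 N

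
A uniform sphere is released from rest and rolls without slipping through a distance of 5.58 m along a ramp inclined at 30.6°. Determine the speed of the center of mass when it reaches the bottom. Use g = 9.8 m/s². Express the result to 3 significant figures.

For this body I = (2/5)MR², i.e. k = I/(MR²) = 0.4.
The rolling condition ω = v/R makes the rotational term ½I(v/R)² = ½kMv², so KE_total = ½(1+k)Mv² = (7/10)Mv².
The vertical drop is h = L sinθ = 5.58 × sin30.6° = 2.84 m.
Setting Mgh = (7/10)Mv² gives v = √(2gh/(1+k)) = √(2·9.8·2.84/1.4) ≈ 6.31 m/s.

v ≈ 6.31 m/s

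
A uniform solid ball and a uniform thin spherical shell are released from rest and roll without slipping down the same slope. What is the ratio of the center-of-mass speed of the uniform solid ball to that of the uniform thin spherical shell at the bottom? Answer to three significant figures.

v_ratio ≈ 1.09

Each satisfies Mgh = ½(1+k)Mv² with k = I/(MR²), so v ∝ 1/√(1+k).
For the uniform solid ball k = 0.4; for the uniform thin spherical shell k = 2/3.
v₁/v₂ = √((1+k₂)/(1+k₁)) = √(1.667/1.4) ≈ 1.09.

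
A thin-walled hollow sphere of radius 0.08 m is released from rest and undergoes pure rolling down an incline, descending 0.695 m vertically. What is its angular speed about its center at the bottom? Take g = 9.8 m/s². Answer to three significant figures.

ω ≈ 35.7 rad/s

The moment of inertia is (2/3)MR², giving k ≡ I/(MR²) = 2/3.
Pure rolling means v = ωR; then KE = ½Mv² + ½I(v/R)² = ½(1+k)Mv² = (5/6)Mv².
Energy conservation Mgh = ½(1+k)Mv² gives v = √(2gh/(1+k)) = √(2 × 9.8 × 0.695 / 1.667) = 2.859 m/s.
The angular speed follows from ω = v/R = 2.859/0.08 ≈ 35.7 rad/s.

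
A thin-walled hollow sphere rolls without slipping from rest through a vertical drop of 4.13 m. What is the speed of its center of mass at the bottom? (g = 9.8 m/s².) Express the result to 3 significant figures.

v ≈ 6.97 m/s

With I = (2/3)MR², the ratio k = I/(MR²) is 2/3.
Rolling without slipping gives ω = v/R, so the total kinetic energy is ½Mv² + ½Iω² = ½(1+k)Mv² = (5/6)Mv².
Setting Mgh = (5/6)Mv² gives v = √(2gh/(1+k)) = √(2·9.8·4.13/1.667) ≈ 6.97 m/s.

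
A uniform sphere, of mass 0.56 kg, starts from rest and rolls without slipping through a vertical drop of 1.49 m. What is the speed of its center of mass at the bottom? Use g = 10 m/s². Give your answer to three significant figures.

v ≈ 4.61 m/s

Here I = (2/5)MR², so the shape factor k = I/(MR²) = 0.4.
Since it rolls without slipping, ω = v/R and KE = ½Mv² + ½Iω² = ½(1+k)Mv² = (7/10)Mv².
Energy conservation: Mgh = (7/10)Mv², so v = √(2gh/(1+k)) = √(2 × 10 × 1.49 / 1.4) ≈ 4.61 m/s.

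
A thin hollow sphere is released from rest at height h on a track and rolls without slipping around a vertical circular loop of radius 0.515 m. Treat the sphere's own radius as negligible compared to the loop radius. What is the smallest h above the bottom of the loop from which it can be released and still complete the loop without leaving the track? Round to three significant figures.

With I = (2/3)MR², the ratio k = I/(MR²) is 2/3.
At the top, contact is just lost when gravity alone supplies the centripetal force: Mg = Mv_top²/r, i.e. v_top² = gr.
With ω = v/R, the kinetic energy at speed v is ½(1+k)Mv² = (5/6)Mv².
Energy conservation from release (height h) to the top (height 2r): Mgh = Mg(2r) + (5/6)M·gr.
Thus h_min = 2r + (1+k)r/2 = r(2 + 1.667/2) = 0.515 × 2.833 ≈ 1.46 m.

h_min ≈ 1.46 m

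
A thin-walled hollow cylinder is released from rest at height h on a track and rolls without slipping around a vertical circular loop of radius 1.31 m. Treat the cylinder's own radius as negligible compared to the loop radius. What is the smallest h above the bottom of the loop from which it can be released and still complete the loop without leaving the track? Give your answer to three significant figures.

h_min ≈ 3.93 m

With I = MR², the ratio k = I/(MR²) is 1.
At the top, contact is just lost when gravity alone supplies the centripetal force: Mg = Mv_top²/r, i.e. v_top² = gr.
With ω = v/R, the kinetic energy at speed v is ½(1+k)Mv² = Mv².
Energy conservation from release (height h) to the top (height 2r): Mgh = Mg(2r) + M·gr.
Thus h_min = 2r + (1+k)r/2 = r(2 + 2/2) = 1.31 × 3 ≈ 3.93 m.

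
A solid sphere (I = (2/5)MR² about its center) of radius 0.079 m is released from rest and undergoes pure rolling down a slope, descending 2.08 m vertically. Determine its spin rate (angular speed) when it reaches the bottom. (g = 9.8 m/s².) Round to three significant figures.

ω ≈ 68.3 rad/s

For this body I = (2/5)MR², i.e. k = I/(MR²) = 0.4.
The rolling condition ω = v/R makes the rotational term ½I(v/R)² = ½kMv², so KE_total = ½(1+k)Mv² = (7/10)Mv².
Energy conservation Mgh = ½(1+k)Mv² gives v = √(2gh/(1+k)) = √(2 × 9.8 × 2.08 / 1.4) = 5.396 m/s.
Then ω = v/R = 5.396 / 0.079 ≈ 68.3 rad/s.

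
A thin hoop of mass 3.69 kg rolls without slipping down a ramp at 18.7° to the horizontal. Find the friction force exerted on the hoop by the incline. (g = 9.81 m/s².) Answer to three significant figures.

For this body I = MR², i.e. k = I/(MR²) = 1.
Along the incline Mg sinθ − f = Ma, and torque about the center fR = Iα = kMR²(a/R) gives f = kMa.
Combining, a = g sinθ/(1+k) and f = kMa = kMg sinθ/(1+k).
f = 1 × 3.69 × 9.81 × sin18.7° / 2 ≈ 5.80 N.

f ≈ 5.80 N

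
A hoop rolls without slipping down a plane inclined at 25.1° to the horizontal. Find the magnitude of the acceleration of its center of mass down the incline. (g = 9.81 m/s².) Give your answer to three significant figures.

a ≈ 2.08 m/s²

The moment of inertia is MR², giving k ≡ I/(MR²) = 1.
Along the incline Mg sinθ − f = Ma, and torque about the center fR = Iα = kMR²(a/R) gives f = kMa.
Eliminating f: Mg sinθ = (1+k)Ma, so a = g sinθ/(1+k) = 9.81 × sin25.1° / 2 ≈ 2.08 m/s².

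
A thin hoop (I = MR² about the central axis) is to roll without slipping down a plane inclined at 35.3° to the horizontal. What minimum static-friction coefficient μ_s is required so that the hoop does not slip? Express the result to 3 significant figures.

The moment of inertia is MR², giving k ≡ I/(MR²) = 1.
Along the incline Mg sinθ − f = Ma, and torque about the center fR = Iα = kMR²(a/R) gives f = kMa.
These give a = g sinθ/(1+k) and the required friction f = kMg sinθ/(1+k).
The normal force is N = Mg cosθ, so μ_min = f/N = k tanθ/(1+k).
μ_min = 1 × tan35.3° / 2 ≈ 0.354.

μ_min ≈ 0.354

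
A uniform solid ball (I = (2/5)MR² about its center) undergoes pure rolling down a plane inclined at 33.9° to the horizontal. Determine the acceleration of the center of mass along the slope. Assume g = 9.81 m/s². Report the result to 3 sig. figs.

a ≈ 3.91 m/s²

With I = (2/5)MR², the ratio k = I/(MR²) is 0.4.
Along the incline Mg sinθ − f = Ma, and torque about the center fR = Iα = kMR²(a/R) gives f = kMa.
Eliminating f: Mg sinθ = (1+k)Ma, so a = g sinθ/(1+k) = 9.81 × sin33.9° / 1.4 ≈ 3.91 m/s².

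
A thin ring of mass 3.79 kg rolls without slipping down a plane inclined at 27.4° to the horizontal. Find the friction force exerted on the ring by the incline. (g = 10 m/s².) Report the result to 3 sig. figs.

With I = MR², the ratio k = I/(MR²) is 1.
Newton's second law down the slope: Mg sinθ − f = Ma. The torque equation fR = Iα (with α = a/R) gives f = kMa.
Combining, a = g sinθ/(1+k) and f = kMa = kMg sinθ/(1+k).
f = 1 × 3.79 × 10 × sin27.4° / 2 ≈ 8.72 N.

f ≈ 8.72 N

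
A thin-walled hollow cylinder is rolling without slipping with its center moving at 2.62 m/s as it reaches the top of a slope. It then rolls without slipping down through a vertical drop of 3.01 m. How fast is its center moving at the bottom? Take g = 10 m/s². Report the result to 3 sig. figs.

v ≈ 6.08 m/s

The moment of inertia is MR², giving k ≡ I/(MR²) = 1.
The rolling condition ω = v/R makes the rotational term ½I(v/R)² = ½kMv², so KE_total = ½(1+k)Mv² = Mv².
Conserving energy between top and bottom: Mv² = Mv₀² + Mgh, hence v² = v₀² + 2gh/(1+k).
v = √(2.62² + 2×10×3.01/2) = √36.96 ≈ 6.08 m/s.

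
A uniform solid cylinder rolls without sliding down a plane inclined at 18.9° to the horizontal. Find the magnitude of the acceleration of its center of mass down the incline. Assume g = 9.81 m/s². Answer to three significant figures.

With I = (1/2)MR², the ratio k = I/(MR²) is 0.5.
Translational: Mg sinθ − f = Ma. Rotational about the CM: fR = Iα = kMRa, so f = kMa.
Eliminating f: Mg sinθ = (1+k)Ma, so a = g sinθ/(1+k) = 9.81 × sin18.9° / 1.5 ≈ 2.12 m/s².

a ≈ 2.12 m/s²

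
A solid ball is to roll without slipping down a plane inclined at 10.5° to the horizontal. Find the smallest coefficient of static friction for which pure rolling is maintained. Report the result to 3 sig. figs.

With I = (2/5)MR², the ratio k = I/(MR²) is 0.4.
Translational: Mg sinθ − f = Ma. Rotational about the CM: fR = Iα = kMRa, so f = kMa.
These give a = g sinθ/(1+k) and the required friction f = kMg sinθ/(1+k).
The normal force is N = Mg cosθ, so μ_min = f/N = k tanθ/(1+k).
μ_min = 0.4 × tan10.5° / 1.4 ≈ 0.0530.

μ_min ≈ 0.0530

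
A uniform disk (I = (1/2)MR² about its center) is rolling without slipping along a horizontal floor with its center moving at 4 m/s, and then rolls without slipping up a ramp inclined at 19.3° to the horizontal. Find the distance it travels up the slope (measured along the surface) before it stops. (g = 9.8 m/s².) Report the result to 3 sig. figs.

d ≈ 3.70 m

With I = (1/2)MR², the ratio k = I/(MR²) is 0.5.
Since it rolls without slipping, ω = v/R and KE = ½Mv² + ½Iω² = ½(1+k)Mv² = (3/4)Mv².
Setting this equal to Mgh gives the vertical rise h = (1+k)v₀²/(2g) = 1.5×4²/(2×9.8) = 1.224 m.
Along the incline, d = h/sinθ = 1.224/sin19.3° ≈ 3.70 m.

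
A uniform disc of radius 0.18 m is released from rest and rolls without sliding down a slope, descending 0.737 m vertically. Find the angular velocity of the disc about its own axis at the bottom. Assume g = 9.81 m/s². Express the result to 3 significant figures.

ω ≈ 17.2 rad/s

With I = (1/2)MR², the ratio k = I/(MR²) is 0.5.
The rolling condition ω = v/R makes the rotational term ½I(v/R)² = ½kMv², so KE_total = ½(1+k)Mv² = (3/4)Mv².
Energy conservation Mgh = ½(1+k)Mv² gives v = √(2gh/(1+k)) = √(2 × 9.81 × 0.737 / 1.5) = 3.105 m/s.
The angular speed follows from ω = v/R = 3.105/0.18 ≈ 17.2 rad/s.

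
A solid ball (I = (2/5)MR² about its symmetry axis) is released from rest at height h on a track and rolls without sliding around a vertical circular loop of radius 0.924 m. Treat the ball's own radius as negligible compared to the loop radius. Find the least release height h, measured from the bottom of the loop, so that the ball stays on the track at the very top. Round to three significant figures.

h_min ≈ 2.49 m

With I = (2/5)MR², the ratio k = I/(MR²) is 0.4.
At the top, contact is just lost when gravity alone supplies the centripetal force: Mg = Mv_top²/r, i.e. v_top² = gr.
With ω = v/R, the kinetic energy at speed v is ½(1+k)Mv² = (7/10)Mv².
Energy conservation from release (height h) to the top (height 2r): Mgh = Mg(2r) + (7/10)M·gr.
Thus h_min = 2r + (1+k)r/2 = r(2 + 1.4/2) = 0.924 × 2.7 ≈ 2.49 m.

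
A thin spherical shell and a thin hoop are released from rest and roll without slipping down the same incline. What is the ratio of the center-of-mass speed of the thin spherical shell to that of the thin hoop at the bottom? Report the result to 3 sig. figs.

Each satisfies Mgh = ½(1+k)Mv² with k = I/(MR²), so v ∝ 1/√(1+k).
For the thin spherical shell k = 2/3; for the thin hoop k = 1.
v₁/v₂ = √((1+k₂)/(1+k₁)) = √(2/1.667) ≈ 1.10.

v_ratio ≈ 1.10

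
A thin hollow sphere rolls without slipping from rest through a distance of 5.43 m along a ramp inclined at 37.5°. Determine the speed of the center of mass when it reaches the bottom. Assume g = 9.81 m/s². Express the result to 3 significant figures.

v ≈ 6.24 m/s

With I = (2/3)MR², the ratio k = I/(MR²) is 2/3.
The rolling condition ω = v/R makes the rotational term ½I(v/R)² = ½kMv², so KE_total = ½(1+k)Mv² = (5/6)Mv².
The vertical drop is h = L sinθ = 5.43 × sin37.5° = 3.306 m.
Energy conservation: Mgh = (5/6)Mv², so v = √(2gh/(1+k)) = √(2 × 9.81 × 3.306 / 1.667) ≈ 6.24 m/s.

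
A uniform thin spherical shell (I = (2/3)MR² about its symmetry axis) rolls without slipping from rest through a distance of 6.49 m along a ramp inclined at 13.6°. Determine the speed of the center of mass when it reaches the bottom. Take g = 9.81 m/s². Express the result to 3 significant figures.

With I = (2/3)MR², the ratio k = I/(MR²) is 2/3.
Pure rolling means v = ωR; then KE = ½Mv² + ½I(v/R)² = ½(1+k)Mv² = (5/6)Mv².
The vertical drop is h = L sinθ = 6.49 × sin13.6° = 1.526 m.
Setting Mgh = (5/6)Mv² gives v = √(2gh/(1+k)) = √(2·9.81·1.526/1.667) ≈ 4.24 m/s.

v ≈ 4.24 m/s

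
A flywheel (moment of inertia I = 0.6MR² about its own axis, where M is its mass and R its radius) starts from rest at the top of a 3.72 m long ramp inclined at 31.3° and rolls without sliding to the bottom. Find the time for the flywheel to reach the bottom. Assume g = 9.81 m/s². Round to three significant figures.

With I = 0.6MR², the ratio k = I/(MR²) is 0.6.
Newton's second law down the slope: Mg sinθ − f = Ma. The torque equation fR = Iα (with α = a/R) gives f = kMa.
Hence a = g sinθ/(1+k) = 9.81×sin31.3°/1.6 = 3.185 m/s².
With constant a from rest, t = √(2L/a) = √(2·3.72/3.185) ≈ 1.53 s.

t ≈ 1.53 s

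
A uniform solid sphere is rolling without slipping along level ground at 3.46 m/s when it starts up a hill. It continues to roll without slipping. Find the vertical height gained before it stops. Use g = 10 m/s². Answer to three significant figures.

Here I = (2/5)MR², so the shape factor k = I/(MR²) = 0.4.
Pure rolling means v = ωR; then KE = ½Mv² + ½I(v/R)² = ½(1+k)Mv² = (7/10)Mv².
All of this converts to potential energy at the highest point: (7/10)Mv₀² = Mgh.
Thus h = (1+k)v₀²/(2g) = 1.4 × 3.46² / (2 × 10) ≈ 0.838 m.

h ≈ 0.838 m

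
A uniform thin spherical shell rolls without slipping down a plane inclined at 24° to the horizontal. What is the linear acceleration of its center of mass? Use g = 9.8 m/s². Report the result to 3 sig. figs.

For this body I = (2/3)MR², i.e. k = I/(MR²) = 2/3.
Along the incline Mg sinθ − f = Ma, and torque about the center fR = Iα = kMR²(a/R) gives f = kMa.
Eliminating f: Mg sinθ = (1+k)Ma, so a = g sinθ/(1+k) = 9.8 × sin24° / 1.667 ≈ 2.39 m/s².

a ≈ 2.39 m/s²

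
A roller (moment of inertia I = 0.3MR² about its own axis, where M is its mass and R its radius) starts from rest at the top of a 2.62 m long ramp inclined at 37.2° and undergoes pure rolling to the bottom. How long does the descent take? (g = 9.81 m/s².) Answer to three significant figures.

t ≈ 1.07 s

With I = 0.3MR², the ratio k = I/(MR²) is 0.3.
Newton's second law down the slope: Mg sinθ − f = Ma. The torque equation fR = Iα (with α = a/R) gives f = kMa.
Hence a = g sinθ/(1+k) = 9.81×sin37.2°/1.3 = 4.562 m/s².
Starting from rest, L = ½at², so t = √(2L/a) = √(2×2.62/4.562) ≈ 1.07 s.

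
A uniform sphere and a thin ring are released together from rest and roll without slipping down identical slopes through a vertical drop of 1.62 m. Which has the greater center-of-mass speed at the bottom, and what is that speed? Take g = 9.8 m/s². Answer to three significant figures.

the uniform sphere, at v ≈ 4.76 m/s

For rolling without slipping, Mgh = ½(1+k)Mv² where k = I/(MR²), so v = √(2gh/(1+k)).
Uniform sphere: k = 0.4, giving v = √(2×9.8×1.62/1.4) = 4.762 m/s.
Thin ring: k = 1, giving v = √(2×9.8×1.62/2) = 3.984 m/s.
The smaller k wins: the uniform sphere, at ≈ 4.76 m/s.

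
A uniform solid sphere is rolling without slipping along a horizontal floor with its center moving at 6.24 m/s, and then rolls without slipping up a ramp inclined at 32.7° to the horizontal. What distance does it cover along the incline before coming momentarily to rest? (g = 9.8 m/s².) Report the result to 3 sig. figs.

d ≈ 5.15 m

Here I = (2/5)MR², so the shape factor k = I/(MR²) = 0.4.
Pure rolling means v = ωR; then KE = ½Mv² + ½I(v/R)² = ½(1+k)Mv² = (7/10)Mv².
Setting this equal to Mgh gives the vertical rise h = (1+k)v₀²/(2g) = 1.4×6.24²/(2×9.8) = 2.781 m.
Along the incline, d = h/sinθ = 2.781/sin32.7° ≈ 5.15 m.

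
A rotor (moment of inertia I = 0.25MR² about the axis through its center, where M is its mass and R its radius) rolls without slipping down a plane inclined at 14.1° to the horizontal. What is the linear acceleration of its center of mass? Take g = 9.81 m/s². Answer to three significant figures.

With I = 0.25MR², the ratio k = I/(MR²) is 0.25.
Newton's second law down the slope: Mg sinθ − f = Ma. The torque equation fR = Iα (with α = a/R) gives f = kMa.
Eliminating f: Mg sinθ = (1+k)Ma, so a = g sinθ/(1+k) = 9.81 × sin14.1° / 1.25 ≈ 1.91 m/s².

a ≈ 1.91 m/s²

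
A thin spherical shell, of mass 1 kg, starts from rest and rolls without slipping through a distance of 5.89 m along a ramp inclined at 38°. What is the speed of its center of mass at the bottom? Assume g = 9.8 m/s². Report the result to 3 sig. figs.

For this body I = (2/3)MR², i.e. k = I/(MR²) = 2/3.
The rolling condition ω = v/R makes the rotational term ½I(v/R)² = ½kMv², so KE_total = ½(1+k)Mv² = (5/6)Mv².
The vertical drop is h = L sinθ = 5.89 × sin38° = 3.626 m.
Energy conservation: Mgh = (5/6)Mv², so v = √(2gh/(1+k)) = √(2 × 9.8 × 3.626 / 1.667) ≈ 6.53 m/s.

v ≈ 6.53 m/s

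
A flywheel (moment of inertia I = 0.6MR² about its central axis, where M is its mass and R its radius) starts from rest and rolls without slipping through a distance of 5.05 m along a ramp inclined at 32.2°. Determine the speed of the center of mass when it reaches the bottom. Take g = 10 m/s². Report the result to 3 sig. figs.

v ≈ 5.80 m/s

Here I = 0.6MR², so the shape factor k = I/(MR²) = 0.6.
Since it rolls without slipping, ω = v/R and KE = ½Mv² + ½Iω² = ½(1+k)Mv² = (4/5)Mv².
The vertical drop is h = L sinθ = 5.05 × sin32.2° = 2.691 m.
Setting Mgh = (4/5)Mv² gives v = √(2gh/(1+k)) = √(2·10·2.691/1.6) ≈ 5.80 m/s.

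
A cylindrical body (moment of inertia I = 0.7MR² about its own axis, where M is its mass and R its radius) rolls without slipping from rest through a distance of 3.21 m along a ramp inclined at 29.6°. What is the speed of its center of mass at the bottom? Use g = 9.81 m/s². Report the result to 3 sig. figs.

Here I = 0.7MR², so the shape factor k = I/(MR²) = 0.7.
The rolling condition ω = v/R makes the rotational term ½I(v/R)² = ½kMv², so KE_total = ½(1+k)Mv² = (17/20)Mv².
The vertical drop is h = L sinθ = 3.21 × sin29.6° = 1.586 m.
Setting Mgh = (17/20)Mv² gives v = √(2gh/(1+k)) = √(2·9.81·1.586/1.7) ≈ 4.28 m/s.

v ≈ 4.28 m/s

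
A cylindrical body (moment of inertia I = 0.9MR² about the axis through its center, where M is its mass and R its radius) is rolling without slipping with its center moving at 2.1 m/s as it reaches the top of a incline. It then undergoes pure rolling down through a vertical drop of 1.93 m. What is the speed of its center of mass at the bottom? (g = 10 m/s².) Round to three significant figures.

The moment of inertia is 0.9MR², giving k ≡ I/(MR²) = 0.9.
Rolling without slipping gives ω = v/R, so the total kinetic energy is ½Mv² + ½Iω² = ½(1+k)Mv² = (19/20)Mv².
Conserving energy between top and bottom: (19/20)Mv² = (19/20)Mv₀² + Mgh, hence v² = v₀² + 2gh/(1+k).
v = √(2.1² + 2×10×1.93/1.9) = √24.73 ≈ 4.97 m/s.

v ≈ 4.97 m/s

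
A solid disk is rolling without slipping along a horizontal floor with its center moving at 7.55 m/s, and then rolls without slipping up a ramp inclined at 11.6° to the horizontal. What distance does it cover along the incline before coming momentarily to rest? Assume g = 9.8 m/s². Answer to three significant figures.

Here I = (1/2)MR², so the shape factor k = I/(MR²) = 0.5.
Since it rolls without slipping, ω = v/R and KE = ½Mv² + ½Iω² = ½(1+k)Mv² = (3/4)Mv².
Setting this equal to Mgh gives the vertical rise h = (1+k)v₀²/(2g) = 1.5×7.55²/(2×9.8) = 4.362 m.
Along the incline, d = h/sinθ = 4.362/sin11.6° ≈ 21.7 m.

d ≈ 21.7 m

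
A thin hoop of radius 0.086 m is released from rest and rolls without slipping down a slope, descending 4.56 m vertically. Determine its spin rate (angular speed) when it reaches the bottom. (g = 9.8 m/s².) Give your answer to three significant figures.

Here I = MR², so the shape factor k = I/(MR²) = 1.
Pure rolling means v = ωR; then KE = ½Mv² + ½I(v/R)² = ½(1+k)Mv² = Mv².
Energy conservation Mgh = ½(1+k)Mv² gives v = √(2gh/(1+k)) = √(2 × 9.8 × 4.56 / 2) = 6.685 m/s.
The angular speed follows from ω = v/R = 6.685/0.086 ≈ 77.7 rad/s.

ω ≈ 77.7 rad/s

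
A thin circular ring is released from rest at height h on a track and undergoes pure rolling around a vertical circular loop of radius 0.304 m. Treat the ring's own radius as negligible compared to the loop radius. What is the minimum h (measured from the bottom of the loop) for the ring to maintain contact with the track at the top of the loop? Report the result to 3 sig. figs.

h_min ≈ 0.912 m

Here I = MR², so the shape factor k = I/(MR²) = 1.
At the top, contact is just lost when gravity alone supplies the centripetal force: Mg = Mv_top²/r, i.e. v_top² = gr.
With ω = v/R, the kinetic energy at speed v is ½(1+k)Mv² = Mv².
Energy conservation from release (height h) to the top (height 2r): Mgh = Mg(2r) + M·gr.
Thus h_min = 2r + (1+k)r/2 = r(2 + 2/2) = 0.304 × 3 ≈ 0.912 m.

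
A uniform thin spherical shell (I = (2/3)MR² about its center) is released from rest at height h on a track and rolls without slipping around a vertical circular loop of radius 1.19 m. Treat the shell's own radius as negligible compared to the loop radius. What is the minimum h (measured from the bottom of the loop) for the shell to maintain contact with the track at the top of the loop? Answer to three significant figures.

For this body I = (2/3)MR², i.e. k = I/(MR²) = 2/3.
At the top of the loop, the minimum-contact condition is Mg = Mv_top²/r, so v_top² = gr.
With ω = v/R, the kinetic energy at speed v is ½(1+k)Mv² = (5/6)Mv².
Energy conservation from release (height h) to the top (height 2r): Mgh = Mg(2r) + (5/6)M·gr.
Thus h_min = 2r + (1+k)r/2 = r(2 + 1.667/2) = 1.19 × 2.833 ≈ 3.37 m.

h_min ≈ 3.37 m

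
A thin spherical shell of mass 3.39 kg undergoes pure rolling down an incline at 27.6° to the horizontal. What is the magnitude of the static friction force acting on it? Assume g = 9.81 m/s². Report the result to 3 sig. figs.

The moment of inertia is (2/3)MR², giving k ≡ I/(MR²) = 2/3.
Translational: Mg sinθ − f = Ma. Rotational about the CM: fR = Iα = kMRa, so f = kMa.
Combining, a = g sinθ/(1+k) and f = kMa = kMg sinθ/(1+k).
f = (2/3) × 3.39 × 9.81 × sin27.6° / 1.667 ≈ 6.16 N.

f ≈ 6.16 N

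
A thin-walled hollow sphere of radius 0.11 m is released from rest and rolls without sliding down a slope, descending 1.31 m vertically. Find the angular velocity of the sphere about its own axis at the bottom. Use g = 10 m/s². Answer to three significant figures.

ω ≈ 36.0 rad/s

Here I = (2/3)MR², so the shape factor k = I/(MR²) = 2/3.
Rolling without slipping gives ω = v/R, so the total kinetic energy is ½Mv² + ½Iω² = ½(1+k)Mv² = (5/6)Mv².
Energy conservation Mgh = ½(1+k)Mv² gives v = √(2gh/(1+k)) = √(2 × 10 × 1.31 / 1.667) = 3.965 m/s.
The angular speed follows from ω = v/R = 3.965/0.11 ≈ 36.0 rad/s.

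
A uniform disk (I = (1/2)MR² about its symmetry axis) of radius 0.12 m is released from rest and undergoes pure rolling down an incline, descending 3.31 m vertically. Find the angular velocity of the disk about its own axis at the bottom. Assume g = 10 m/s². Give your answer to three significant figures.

Here I = (1/2)MR², so the shape factor k = I/(MR²) = 0.5.
Rolling without slipping gives ω = v/R, so the total kinetic energy is ½Mv² + ½Iω² = ½(1+k)Mv² = (3/4)Mv².
Energy conservation Mgh = ½(1+k)Mv² gives v = √(2gh/(1+k)) = √(2 × 10 × 3.31 / 1.5) = 6.643 m/s.
The angular speed follows from ω = v/R = 6.643/0.12 ≈ 55.4 rad/s.

ω ≈ 55.4 rad/s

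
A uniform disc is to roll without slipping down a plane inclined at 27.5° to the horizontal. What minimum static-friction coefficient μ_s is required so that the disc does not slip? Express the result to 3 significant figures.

Here I = (1/2)MR², so the shape factor k = I/(MR²) = 0.5.
Newton's second law down the slope: Mg sinθ − f = Ma. The torque equation fR = Iα (with α = a/R) gives f = kMa.
These give a = g sinθ/(1+k) and the required friction f = kMg sinθ/(1+k).
The normal force is N = Mg cosθ, so μ_min = f/N = k tanθ/(1+k).
μ_min = 0.5 × tan27.5° / 1.5 ≈ 0.174.

μ_min ≈ 0.174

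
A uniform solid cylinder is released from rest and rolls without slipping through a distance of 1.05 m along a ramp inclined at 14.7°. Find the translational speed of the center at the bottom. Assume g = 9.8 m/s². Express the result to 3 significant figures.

With I = (1/2)MR², the ratio k = I/(MR²) is 0.5.
The rolling condition ω = v/R makes the rotational term ½I(v/R)² = ½kMv², so KE_total = ½(1+k)Mv² = (3/4)Mv².
The vertical drop is h = L sinθ = 1.05 × sin14.7° = 0.2664 m.
Setting Mgh = (3/4)Mv² gives v = √(2gh/(1+k)) = √(2·9.8·0.2664/1.5) ≈ 1.87 m/s.

v ≈ 1.87 m/s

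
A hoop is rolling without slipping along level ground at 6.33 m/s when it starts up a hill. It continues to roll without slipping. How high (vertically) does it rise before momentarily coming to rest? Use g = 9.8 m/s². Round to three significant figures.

h ≈ 4.09 m

With I = MR², the ratio k = I/(MR²) is 1.
Since it rolls without slipping, ω = v/R and KE = ½Mv² + ½Iω² = ½(1+k)Mv² = Mv².
At the top the kinetic energy is zero, so Mv₀² = Mgh.
Thus h = (1+k)v₀²/(2g) = 2 × 6.33² / (2 × 9.8) ≈ 4.09 m.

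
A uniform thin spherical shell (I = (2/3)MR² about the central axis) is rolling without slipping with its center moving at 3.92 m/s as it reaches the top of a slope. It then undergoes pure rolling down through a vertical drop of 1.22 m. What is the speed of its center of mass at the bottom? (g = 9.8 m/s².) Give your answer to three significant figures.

With I = (2/3)MR², the ratio k = I/(MR²) is 2/3.
The rolling condition ω = v/R makes the rotational term ½I(v/R)² = ½kMv², so KE_total = ½(1+k)Mv² = (5/6)Mv².
Conserving energy between top and bottom: (5/6)Mv² = (5/6)Mv₀² + Mgh, hence v² = v₀² + 2gh/(1+k).
v = √(3.92² + 2×9.8×1.22/1.667) = √29.71 ≈ 5.45 m/s.

v ≈ 5.45 m/s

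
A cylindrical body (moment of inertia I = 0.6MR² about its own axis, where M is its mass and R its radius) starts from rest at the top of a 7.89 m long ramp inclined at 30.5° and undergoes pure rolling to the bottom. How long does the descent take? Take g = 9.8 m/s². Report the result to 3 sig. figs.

t ≈ 2.25 s

Here I = 0.6MR², so the shape factor k = I/(MR²) = 0.6.
Along the incline Mg sinθ − f = Ma, and torque about the center fR = Iα = kMR²(a/R) gives f = kMa.
Hence a = g sinθ/(1+k) = 9.8×sin30.5°/1.6 = 3.109 m/s².
With constant a from rest, t = √(2L/a) = √(2·7.89/3.109) ≈ 2.25 s.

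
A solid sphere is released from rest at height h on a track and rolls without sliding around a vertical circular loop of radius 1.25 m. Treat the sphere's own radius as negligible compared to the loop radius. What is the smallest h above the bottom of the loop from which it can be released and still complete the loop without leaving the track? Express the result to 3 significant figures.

For this body I = (2/5)MR², i.e. k = I/(MR²) = 0.4.
At the top, contact is just lost when gravity alone supplies the centripetal force: Mg = Mv_top²/r, i.e. v_top² = gr.
With ω = v/R, the kinetic energy at speed v is ½(1+k)Mv² = (7/10)Mv².
Energy conservation from release (height h) to the top (height 2r): Mgh = Mg(2r) + (7/10)M·gr.
Thus h_min = 2r + (1+k)r/2 = r(2 + 1.4/2) = 1.25 × 2.7 ≈ 3.38 m.

h_min ≈ 3.38 m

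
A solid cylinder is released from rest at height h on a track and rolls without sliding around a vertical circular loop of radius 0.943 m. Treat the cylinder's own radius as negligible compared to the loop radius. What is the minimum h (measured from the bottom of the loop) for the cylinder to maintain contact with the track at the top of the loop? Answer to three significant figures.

h_min ≈ 2.59 m

With I = (1/2)MR², the ratio k = I/(MR²) is 0.5.
At the top, contact is just lost when gravity alone supplies the centripetal force: Mg = Mv_top²/r, i.e. v_top² = gr.
With ω = v/R, the kinetic energy at speed v is ½(1+k)Mv² = (3/4)Mv².
Energy conservation from release (height h) to the top (height 2r): Mgh = Mg(2r) + (3/4)M·gr.
Thus h_min = 2r + (1+k)r/2 = r(2 + 1.5/2) = 0.943 × 2.75 ≈ 2.59 m.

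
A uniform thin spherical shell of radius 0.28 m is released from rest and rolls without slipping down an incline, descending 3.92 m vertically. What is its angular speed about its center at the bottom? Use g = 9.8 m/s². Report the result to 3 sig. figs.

For this body I = (2/3)MR², i.e. k = I/(MR²) = 2/3.
The rolling condition ω = v/R makes the rotational term ½I(v/R)² = ½kMv², so KE_total = ½(1+k)Mv² = (5/6)Mv².
Energy conservation Mgh = ½(1+k)Mv² gives v = √(2gh/(1+k)) = √(2 × 9.8 × 3.92 / 1.667) = 6.79 m/s.
Then ω = v/R = 6.79 / 0.28 ≈ 24.2 rad/s.

ω ≈ 24.2 rad/s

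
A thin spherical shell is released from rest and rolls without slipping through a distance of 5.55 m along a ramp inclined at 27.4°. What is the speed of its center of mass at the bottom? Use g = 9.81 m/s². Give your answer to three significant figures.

v ≈ 5.48 m/s

The moment of inertia is (2/3)MR², giving k ≡ I/(MR²) = 2/3.
Since it rolls without slipping, ω = v/R and KE = ½Mv² + ½Iω² = ½(1+k)Mv² = (5/6)Mv².
The vertical drop is h = L sinθ = 5.55 × sin27.4° = 2.554 m.
Setting Mgh = (5/6)Mv² gives v = √(2gh/(1+k)) = √(2·9.81·2.554/1.667) ≈ 5.48 m/s.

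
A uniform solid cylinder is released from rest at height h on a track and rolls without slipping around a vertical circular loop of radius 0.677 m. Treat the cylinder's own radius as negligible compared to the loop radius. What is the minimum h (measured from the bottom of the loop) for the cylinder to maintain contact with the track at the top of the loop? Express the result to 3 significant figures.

The moment of inertia is (1/2)MR², giving k ≡ I/(MR²) = 0.5.
At the top of the loop, the minimum-contact condition is Mg = Mv_top²/r, so v_top² = gr.
With ω = v/R, the kinetic energy at speed v is ½(1+k)Mv² = (3/4)Mv².
Energy conservation from release (height h) to the top (height 2r): Mgh = Mg(2r) + (3/4)M·gr.
Thus h_min = 2r + (1+k)r/2 = r(2 + 1.5/2) = 0.677 × 2.75 ≈ 1.86 m.

h_min ≈ 1.86 m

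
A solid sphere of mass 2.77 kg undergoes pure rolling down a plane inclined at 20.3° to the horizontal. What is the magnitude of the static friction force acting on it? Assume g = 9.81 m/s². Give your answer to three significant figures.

With I = (2/5)MR², the ratio k = I/(MR²) is 0.4.
Along the incline Mg sinθ − f = Ma, and torque about the center fR = Iα = kMR²(a/R) gives f = kMa.
Combining, a = g sinθ/(1+k) and f = kMa = kMg sinθ/(1+k).
f = 0.4 × 2.77 × 9.81 × sin20.3° / 1.4 ≈ 2.69 N.

f ≈ 2.69 N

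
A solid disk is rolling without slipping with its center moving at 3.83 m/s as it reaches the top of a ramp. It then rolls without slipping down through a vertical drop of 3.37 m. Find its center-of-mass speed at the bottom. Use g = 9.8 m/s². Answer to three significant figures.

v ≈ 7.66 m/s

The moment of inertia is (1/2)MR², giving k ≡ I/(MR²) = 0.5.
Pure rolling means v = ωR; then KE = ½Mv² + ½I(v/R)² = ½(1+k)Mv² = (3/4)Mv².
Conserving energy between top and bottom: (3/4)Mv² = (3/4)Mv₀² + Mgh, hence v² = v₀² + 2gh/(1+k).
v = √(3.83² + 2×9.8×3.37/1.5) = √58.7 ≈ 7.66 m/s.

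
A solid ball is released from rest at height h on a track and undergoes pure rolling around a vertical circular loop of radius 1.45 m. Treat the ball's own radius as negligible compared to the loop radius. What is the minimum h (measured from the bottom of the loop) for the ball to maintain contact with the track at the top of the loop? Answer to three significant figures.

h_min ≈ 3.92 m

The moment of inertia is (2/5)MR², giving k ≡ I/(MR²) = 0.4.
At the top of the loop, the minimum-contact condition is Mg = Mv_top²/r, so v_top² = gr.
With ω = v/R, the kinetic energy at speed v is ½(1+k)Mv² = (7/10)Mv².
Energy conservation from release (height h) to the top (height 2r): Mgh = Mg(2r) + (7/10)M·gr.
Thus h_min = 2r + (1+k)r/2 = r(2 + 1.4/2) = 1.45 × 2.7 ≈ 3.92 m.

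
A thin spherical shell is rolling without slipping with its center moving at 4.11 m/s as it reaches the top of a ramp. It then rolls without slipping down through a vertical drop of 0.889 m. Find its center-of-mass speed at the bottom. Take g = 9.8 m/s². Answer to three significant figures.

v ≈ 5.23 m/s

The moment of inertia is (2/3)MR², giving k ≡ I/(MR²) = 2/3.
The rolling condition ω = v/R makes the rotational term ½I(v/R)² = ½kMv², so KE_total = ½(1+k)Mv² = (5/6)Mv².
Conserving energy between top and bottom: (5/6)Mv² = (5/6)Mv₀² + Mgh, hence v² = v₀² + 2gh/(1+k).
v = √(4.11² + 2×9.8×0.889/1.667) = √27.35 ≈ 5.23 m/s.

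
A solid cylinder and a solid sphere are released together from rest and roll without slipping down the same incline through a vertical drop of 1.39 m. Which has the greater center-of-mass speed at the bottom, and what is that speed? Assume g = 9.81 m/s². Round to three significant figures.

For rolling without slipping, Mgh = ½(1+k)Mv² where k = I/(MR²), so v = √(2gh/(1+k)).
Solid cylinder: k = 0.5, giving v = √(2×9.81×1.39/1.5) = 4.264 m/s.
Solid sphere: k = 0.4, giving v = √(2×9.81×1.39/1.4) = 4.414 m/s.
The smaller k wins: the solid sphere, at ≈ 4.41 m/s.

the solid sphere, at v ≈ 4.41 m/s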